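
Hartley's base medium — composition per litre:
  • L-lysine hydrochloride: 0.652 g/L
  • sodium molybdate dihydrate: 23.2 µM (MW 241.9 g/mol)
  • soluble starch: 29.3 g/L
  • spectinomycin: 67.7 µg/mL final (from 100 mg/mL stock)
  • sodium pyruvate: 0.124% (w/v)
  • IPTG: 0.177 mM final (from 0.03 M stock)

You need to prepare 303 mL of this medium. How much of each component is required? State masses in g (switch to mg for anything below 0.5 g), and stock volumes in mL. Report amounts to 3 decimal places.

L-lysine hydrochloride 197.556 mg; sodium molybdate dihydrate 1.700 mg; soluble starch 8.878 g; spectinomycin 0.205 mL; sodium pyruvate 375.720 mg; IPTG 1.788 mL

Scale factor relative to 1 L: 0.303.
L-lysine hydrochloride: 0.652 g/L × 0.303 L = 0.197556 g = 197.556 mg
sodium molybdate dihydrate: 23.2 µmol/L × 241.9 g/mol × 0.303 L ÷ 1000 = 1.700 mg
soluble starch: 29.3 g/L × 0.303 L = 8.878 g
spectinomycin: V = C2·V2/C1 = 67.7 µg/mL × 303 mL ÷ 100000 µg/mL = 0.205 mL
sodium pyruvate: 0.124 g per 100 mL × 303 mL ÷ 100 = 0.37572 g = 375.720 mg
IPTG: C1V1 = C2V2 → 0.177 mM × 303 mL ÷ 30 mM = 1.788 mL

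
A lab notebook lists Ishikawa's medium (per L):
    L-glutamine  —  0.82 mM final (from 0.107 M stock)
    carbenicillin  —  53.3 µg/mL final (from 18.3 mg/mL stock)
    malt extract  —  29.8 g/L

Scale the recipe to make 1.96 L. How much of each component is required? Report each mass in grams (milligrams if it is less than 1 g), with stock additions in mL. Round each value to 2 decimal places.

L-glutamine 15.02 mL; carbenicillin 5.71 mL; malt extract 58.41 g

Working volume: 1.96 L.
L-glutamine: dilute stock: 0.82 mM × 1960 mL ÷ 107 mM = 15.02 mL
carbenicillin: dilute stock: 53.3 µg/mL × 1960 mL ÷ 18300 µg/mL = 5.71 mL
malt extract: 29.8 g/L × 1.96 L = 58.41 g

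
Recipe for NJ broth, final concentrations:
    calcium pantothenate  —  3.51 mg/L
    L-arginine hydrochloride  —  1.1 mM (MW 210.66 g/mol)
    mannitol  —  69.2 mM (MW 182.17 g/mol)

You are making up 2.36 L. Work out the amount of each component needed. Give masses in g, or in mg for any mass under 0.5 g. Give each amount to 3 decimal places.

calcium pantothenate 8.284 mg; L-arginine hydrochloride 0.547 g; mannitol 29.751 g

Scale factor relative to 1 L: 2.36.
calcium pantothenate: 3.51 mg/L × 2.36 L = 8.284 mg
L-arginine hydrochloride: 1.1 mmol/L × 210.66 g/mol × 2.36 L ÷ 1000 = 0.547 g
mannitol: 69.2 mmol/L × 182.17 g/mol × 2.36 L ÷ 1000 = 29.751 g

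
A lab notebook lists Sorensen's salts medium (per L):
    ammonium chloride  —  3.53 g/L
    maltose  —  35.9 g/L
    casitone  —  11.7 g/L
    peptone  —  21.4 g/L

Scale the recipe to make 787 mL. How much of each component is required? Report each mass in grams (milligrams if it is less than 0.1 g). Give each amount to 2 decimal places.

ammonium chloride 2.78 g; maltose 28.25 g; casitone 9.21 g; peptone 16.84 g

Target volume = 787 mL = 0.787 L.
ammonium chloride: 3.53 g/L × 0.787 L = 2.78 g
maltose: 35.9 g/L × 0.787 L = 28.25 g
casitone: 11.7 g/L × 0.787 L = 9.21 g
peptone: 21.4 g/L × 0.787 L = 16.84 g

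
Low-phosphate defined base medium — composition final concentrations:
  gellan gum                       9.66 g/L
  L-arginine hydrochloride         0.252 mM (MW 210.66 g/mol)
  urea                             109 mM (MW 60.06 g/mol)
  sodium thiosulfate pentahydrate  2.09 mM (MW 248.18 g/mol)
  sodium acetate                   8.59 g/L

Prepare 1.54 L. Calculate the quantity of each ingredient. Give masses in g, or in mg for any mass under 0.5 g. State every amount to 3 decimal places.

Working volume: 1.54 L.
gellan gum: 9.66 g/L × 1.54 L = 14.876 g
L-arginine hydrochloride: 0.252 mmol/L × 210.66 mg/mmol × 1.54 L = 81.753 mg
urea: 109 mmol/L × 60.06 g/mol × 1.54 L ÷ 1000 = 10.082 g
sodium thiosulfate pentahydrate: 2.09 mmol/L × 248.18 g/mol × 1.54 L ÷ 1000 = 0.799 g
sodium acetate: 8.59 g/L × 1.54 L = 13.229 g

gellan gum 14.876 g; L-arginine hydrochloride 81.753 mg; urea 10.082 g; sodium thiosulfate pentahydrate 0.799 g; sodium acetate 13.229 g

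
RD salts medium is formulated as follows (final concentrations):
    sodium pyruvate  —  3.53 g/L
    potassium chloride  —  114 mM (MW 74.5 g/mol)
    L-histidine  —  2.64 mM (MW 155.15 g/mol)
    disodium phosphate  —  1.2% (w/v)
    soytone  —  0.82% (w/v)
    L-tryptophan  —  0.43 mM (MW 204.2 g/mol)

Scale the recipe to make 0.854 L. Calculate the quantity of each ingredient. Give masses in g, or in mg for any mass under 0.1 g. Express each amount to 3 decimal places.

Working volume: 0.854 L.
sodium pyruvate: 3.53 g/L × 0.854 L = 3.015 g
potassium chloride: 114 mmol/L × 74.5 g/mol × 0.854 L ÷ 1000 = 7.253 g
L-histidine: 2.64 mmol/L × 155.15 g/mol × 0.854 L ÷ 1000 = 0.350 g
disodium phosphate: 1.2 g per 100 mL × 854 mL ÷ 100 = 10.248 g
soytone: 0.82% w/v = 8.2 g/L → 8.2 × 0.854 L = 7.003 g
L-tryptophan: 0.43 mmol/L × 204.2 mg/mmol × 0.854 L = 74.986 mg

sodium pyruvate 3.015 g; potassium chloride 7.253 g; L-histidine 0.350 g; disodium phosphate 10.248 g; soytone 7.003 g; L-tryptophan 74.986 mg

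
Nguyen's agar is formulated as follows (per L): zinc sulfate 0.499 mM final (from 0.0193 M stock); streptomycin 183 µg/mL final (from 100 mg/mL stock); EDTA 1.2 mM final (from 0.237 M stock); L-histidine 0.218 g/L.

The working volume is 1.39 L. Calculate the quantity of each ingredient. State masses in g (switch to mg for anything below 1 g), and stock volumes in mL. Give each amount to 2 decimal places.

Working volume: 1.39 L.
zinc sulfate: V = C2·V2/C1 = 0.499 mM × 1390 mL ÷ 19.3 mM = 35.94 mL
streptomycin: V = C2·V2/C1 = 183 µg/mL × 1390 mL ÷ 100000 µg/mL = 2.54 mL
EDTA: V = C2·V2/C1 = 1.2 mM × 1390 mL ÷ 237 mM = 7.04 mL
L-histidine: 0.218 g/L × 1.39 L = 0.30302 g = 303.02 mg

zinc sulfate 35.94 mL; streptomycin 2.54 mL; EDTA 7.04 mL; L-histidine 303.02 mg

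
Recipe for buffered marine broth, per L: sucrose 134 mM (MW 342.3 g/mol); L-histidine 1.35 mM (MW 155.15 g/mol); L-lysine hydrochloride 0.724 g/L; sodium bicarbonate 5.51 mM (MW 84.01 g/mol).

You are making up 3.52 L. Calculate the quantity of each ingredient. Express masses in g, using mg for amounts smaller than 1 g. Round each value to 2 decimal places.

Working volume: 3.52 L.
sucrose: 134 mmol/L × 342.3 g/mol × 3.52 L ÷ 1000 = 161.46 g
L-histidine: 1.35 mmol/L × 155.15 mg/mmol × 3.52 L = 737.27 mg
L-lysine hydrochloride: 0.724 g/L × 3.52 L = 2.55 g
sodium bicarbonate: 5.51 mmol/L × 84.01 g/mol × 3.52 L ÷ 1000 = 1.63 g

sucrose 161.46 g; L-histidine 737.27 mg; L-lysine hydrochloride 2.55 g; sodium bicarbonate 1.63 g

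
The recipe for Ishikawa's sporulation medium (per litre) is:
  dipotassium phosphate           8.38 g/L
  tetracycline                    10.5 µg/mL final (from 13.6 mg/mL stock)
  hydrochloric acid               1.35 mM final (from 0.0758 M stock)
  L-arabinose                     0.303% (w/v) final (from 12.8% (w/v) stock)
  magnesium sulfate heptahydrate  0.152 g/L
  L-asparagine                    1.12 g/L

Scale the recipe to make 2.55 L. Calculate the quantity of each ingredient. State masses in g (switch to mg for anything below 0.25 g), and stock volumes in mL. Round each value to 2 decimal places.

dipotassium phosphate 21.37 g; tetracycline 1.97 mL; hydrochloric acid 45.42 mL; L-arabinose 60.36 mL; magnesium sulfate heptahydrate 0.39 g; L-asparagine 2.86 g

Scale factor relative to 1 L: 2.55.
dipotassium phosphate: 8.38 g/L × 2.55 L = 21.37 g
tetracycline: C1V1 = C2V2 → 10.5 µg/mL × 2550 mL ÷ 13600 µg/mL = 1.97 mL
hydrochloric acid: V = C2·V2/C1 = 1.35 mM × 2550 mL ÷ 75.8 mM = 45.42 mL
L-arabinose: C1V1 = C2V2 → 0.303% ÷ 12.8% × 2550 mL = 60.36 mL
magnesium sulfate heptahydrate: 0.152 g/L × 2.55 L = 0.39 g
L-asparagine: 1.12 g/L × 2.55 L = 2.86 g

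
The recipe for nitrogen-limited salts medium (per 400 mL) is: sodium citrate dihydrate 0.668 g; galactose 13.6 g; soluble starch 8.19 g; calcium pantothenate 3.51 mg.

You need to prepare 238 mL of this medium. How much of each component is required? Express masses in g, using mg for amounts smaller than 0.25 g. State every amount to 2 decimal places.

Scale factor = 238 mL / 400 mL = 0.595.
sodium citrate dihydrate: 0.668 g × (238 mL / 400 mL) = 0.40 g
galactose: 13.6 g × (238 mL / 400 mL) = 8.09 g
soluble starch: 8.19 g × (238 mL / 400 mL) = 4.87 g
calcium pantothenate: 3.51 mg × (238 mL / 400 mL) = 2.09 mg

sodium citrate dihydrate 0.40 g; galactose 8.09 g; soluble starch 4.87 g; calcium pantothenate 2.09 mg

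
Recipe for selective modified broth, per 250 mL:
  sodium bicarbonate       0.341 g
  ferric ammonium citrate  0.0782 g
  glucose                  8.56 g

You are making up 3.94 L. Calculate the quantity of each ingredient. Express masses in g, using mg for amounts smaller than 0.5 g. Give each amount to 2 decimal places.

sodium bicarbonate 5.37 g; ferric ammonium citrate 1.23 g; glucose 134.91 g

Scale factor = 3940 mL / 250 mL = 15.76.
sodium bicarbonate: 0.341 g × (3940 mL / 250 mL) = 5.37 g
ferric ammonium citrate: 0.0782 g × (3940 mL / 250 mL) = 1.23 g
glucose: 8.56 g × (3940 mL / 250 mL) = 134.91 g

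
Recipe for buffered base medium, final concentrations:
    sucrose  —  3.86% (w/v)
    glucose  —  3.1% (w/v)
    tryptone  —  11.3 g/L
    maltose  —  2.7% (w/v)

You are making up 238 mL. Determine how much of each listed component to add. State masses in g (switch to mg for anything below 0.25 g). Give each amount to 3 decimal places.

Working volume: 238 mL = 0.238 L.
sucrose: 3.86 g per 100 mL × 238 mL ÷ 100 = 9.187 g
glucose: 3.1 g per 100 mL × 238 mL ÷ 100 = 7.378 g
tryptone: 11.3 g/L × 0.238 L = 2.689 g
maltose: 2.7% w/v = 27 g/L → 27 × 0.238 L = 6.426 g

sucrose 9.187 g; glucose 7.378 g; tryptone 2.689 g; maltose 6.426 g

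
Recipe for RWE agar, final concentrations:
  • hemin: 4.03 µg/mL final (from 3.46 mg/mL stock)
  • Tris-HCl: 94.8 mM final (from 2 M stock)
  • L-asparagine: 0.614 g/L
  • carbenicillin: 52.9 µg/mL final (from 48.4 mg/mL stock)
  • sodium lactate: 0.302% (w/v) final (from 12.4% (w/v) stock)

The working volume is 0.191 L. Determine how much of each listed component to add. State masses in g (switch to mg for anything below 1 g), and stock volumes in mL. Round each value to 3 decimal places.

hemin 0.222 mL; Tris-HCl 9.053 mL; L-asparagine 117.274 mg; carbenicillin 0.209 mL; sodium lactate 4.652 mL

Scale factor relative to 1 L: 0.191.
hemin: V = C2·V2/C1 = 4.03 µg/mL × 191 mL ÷ 3460 µg/mL = 0.222 mL
Tris-HCl: V = C2·V2/C1 = 94.8 mM × 191 mL ÷ 2000 mM = 9.053 mL
L-asparagine: 0.614 g/L × 0.191 L = 0.117274 g = 117.274 mg
carbenicillin: V = C2·V2/C1 = 52.9 µg/mL × 191 mL ÷ 48400 µg/mL = 0.209 mL
sodium lactate: C1V1 = C2V2 → 0.302% ÷ 12.4% × 191 mL = 4.652 mL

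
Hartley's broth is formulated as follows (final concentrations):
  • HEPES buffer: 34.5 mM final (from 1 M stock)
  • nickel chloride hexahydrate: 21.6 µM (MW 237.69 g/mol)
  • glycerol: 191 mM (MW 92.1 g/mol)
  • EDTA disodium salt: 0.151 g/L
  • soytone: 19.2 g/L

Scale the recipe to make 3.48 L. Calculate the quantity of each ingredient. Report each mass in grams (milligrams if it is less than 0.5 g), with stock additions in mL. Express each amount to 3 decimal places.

Scale factor relative to 1 L: 3.48.
HEPES buffer: V = C2·V2/C1 = 34.5 mM × 3480 mL ÷ 1000 mM = 120.060 mL
nickel chloride hexahydrate: 21.6 µmol/L × 237.69 g/mol × 3.48 L ÷ 1000 = 17.867 mg
glycerol: 191 mmol/L × 92.1 g/mol × 3.48 L ÷ 1000 = 61.217 g
EDTA disodium salt: 0.151 g/L × 3.48 L = 0.525 g
soytone: 19.2 g/L × 3.48 L = 66.816 g

HEPES buffer 120.060 mL; nickel chloride hexahydrate 17.867 mg; glycerol 61.217 g; EDTA disodium salt 0.525 g; soytone 66.816 g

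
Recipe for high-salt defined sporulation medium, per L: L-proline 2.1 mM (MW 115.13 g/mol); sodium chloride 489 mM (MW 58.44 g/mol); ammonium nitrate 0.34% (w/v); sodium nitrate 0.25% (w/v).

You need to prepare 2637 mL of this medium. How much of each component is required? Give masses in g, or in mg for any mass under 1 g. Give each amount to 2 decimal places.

Target volume = 2637 mL = 2.637 L.
L-proline: 2.1 mmol/L × 115.13 mg/mmol × 2.637 L = 637.56 mg
sodium chloride: 489 mmol/L × 58.44 g/mol × 2.637 L ÷ 1000 = 75.36 g
ammonium nitrate: 0.34% w/v = 3.4 g/L → 3.4 × 2.637 L = 8.97 g
sodium nitrate: 0.25% w/v = 2.5 g/L → 2.5 × 2.637 L = 6.59 g

L-proline 637.56 mg; sodium chloride 75.36 g; ammonium nitrate 8.97 g; sodium nitrate 6.59 g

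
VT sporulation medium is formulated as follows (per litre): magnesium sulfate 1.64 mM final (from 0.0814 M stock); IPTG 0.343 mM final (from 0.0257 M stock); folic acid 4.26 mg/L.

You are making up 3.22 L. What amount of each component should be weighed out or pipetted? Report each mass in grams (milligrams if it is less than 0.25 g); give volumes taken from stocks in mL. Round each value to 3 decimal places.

Scale factor relative to 1 L: 3.22.
magnesium sulfate: C1V1 = C2V2 → 1.64 mM × 3220 mL ÷ 81.4 mM = 64.875 mL
IPTG: dilute stock: 0.343 mM × 3220 mL ÷ 25.7 mM = 42.975 mL
folic acid: 4.26 mg/L × 3.22 L = 13.717 mg

magnesium sulfate 64.875 mL; IPTG 42.975 mL; folic acid 13.717 mg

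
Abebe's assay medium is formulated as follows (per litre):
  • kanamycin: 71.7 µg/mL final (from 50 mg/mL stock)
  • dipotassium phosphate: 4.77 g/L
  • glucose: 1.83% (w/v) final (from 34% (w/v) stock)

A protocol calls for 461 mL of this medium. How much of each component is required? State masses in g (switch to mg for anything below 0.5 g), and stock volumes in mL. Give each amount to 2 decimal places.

Scale factor relative to 1 L: 0.461.
kanamycin: C1V1 = C2V2 → 71.7 µg/mL × 461 mL ÷ 50000 µg/mL = 0.66 mL
dipotassium phosphate: 4.77 g/L × 0.461 L = 2.20 g
glucose: V = C2·V2/C1 = 1.83% ÷ 34% × 461 mL = 24.81 mL

kanamycin 0.66 mL; dipotassium phosphate 2.20 g; glucose 24.81 mL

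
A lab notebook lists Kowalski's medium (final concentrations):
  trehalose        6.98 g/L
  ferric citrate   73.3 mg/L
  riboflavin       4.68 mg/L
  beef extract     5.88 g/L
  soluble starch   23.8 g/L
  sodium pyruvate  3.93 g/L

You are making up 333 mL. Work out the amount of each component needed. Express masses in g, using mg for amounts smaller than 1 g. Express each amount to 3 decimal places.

trehalose 2.324 g; ferric citrate 24.409 mg; riboflavin 1.558 mg; beef extract 1.958 g; soluble starch 7.925 g; sodium pyruvate 1.309 g

Scale factor relative to 1 L: 0.333.
trehalose: 6.98 g/L × 0.333 L = 2.324 g
ferric citrate: 73.3 mg/L × 0.333 L = 24.409 mg
riboflavin: 4.68 mg/L × 0.333 L = 1.558 mg
beef extract: 5.88 g/L × 0.333 L = 1.958 g
soluble starch: 23.8 g/L × 0.333 L = 7.925 g
sodium pyruvate: 3.93 g/L × 0.333 L = 1.309 g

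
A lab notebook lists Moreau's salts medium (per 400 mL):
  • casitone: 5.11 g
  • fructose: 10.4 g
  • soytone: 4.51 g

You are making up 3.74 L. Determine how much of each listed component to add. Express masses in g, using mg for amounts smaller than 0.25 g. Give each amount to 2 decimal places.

Scale factor = 3740 mL / 400 mL = 9.35.
casitone: 5.11 g × (3740 mL / 400 mL) = 47.78 g
fructose: 10.4 g × (3740 mL / 400 mL) = 97.24 g
soytone: 4.51 g × (3740 mL / 400 mL) = 42.17 g

casitone 47.78 g; fructose 97.24 g; soytone 42.17 g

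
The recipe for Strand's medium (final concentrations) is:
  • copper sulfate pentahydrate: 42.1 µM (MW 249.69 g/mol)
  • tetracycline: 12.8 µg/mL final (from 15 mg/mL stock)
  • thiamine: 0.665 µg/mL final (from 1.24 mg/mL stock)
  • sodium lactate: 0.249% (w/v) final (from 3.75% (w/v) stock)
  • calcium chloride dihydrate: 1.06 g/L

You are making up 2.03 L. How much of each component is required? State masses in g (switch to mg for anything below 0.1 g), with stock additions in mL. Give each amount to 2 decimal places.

copper sulfate pentahydrate 21.34 mg; tetracycline 1.73 mL; thiamine 1.09 mL; sodium lactate 134.79 mL; calcium chloride dihydrate 2.15 g

Scale factor relative to 1 L: 2.03.
copper sulfate pentahydrate: 42.1 µmol/L × 249.69 g/mol × 2.03 L ÷ 1000 = 21.34 mg
tetracycline: V = C2·V2/C1 = 12.8 µg/mL × 2030 mL ÷ 15000 µg/mL = 1.73 mL
thiamine: V = C2·V2/C1 = 0.665 µg/mL × 2030 mL ÷ 1240 µg/mL = 1.09 mL
sodium lactate: dilute stock: 0.249% ÷ 3.75% × 2030 mL = 134.79 mL
calcium chloride dihydrate: 1.06 g/L × 2.03 L = 2.15 g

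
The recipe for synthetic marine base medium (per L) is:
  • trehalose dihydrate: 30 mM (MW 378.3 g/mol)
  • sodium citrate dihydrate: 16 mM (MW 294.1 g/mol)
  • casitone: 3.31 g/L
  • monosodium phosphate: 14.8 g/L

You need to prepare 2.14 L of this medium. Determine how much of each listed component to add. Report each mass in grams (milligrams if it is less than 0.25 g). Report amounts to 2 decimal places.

trehalose dihydrate 24.29 g; sodium citrate dihydrate 10.07 g; casitone 7.08 g; monosodium phosphate 31.67 g

Working volume: 2.14 L.
trehalose dihydrate: 30 mmol/L × 378.3 g/mol × 2.14 L ÷ 1000 = 24.29 g
sodium citrate dihydrate: 16 mmol/L × 294.1 g/mol × 2.14 L ÷ 1000 = 10.07 g
casitone: 3.31 g/L × 2.14 L = 7.08 g
monosodium phosphate: 14.8 g/L × 2.14 L = 31.67 g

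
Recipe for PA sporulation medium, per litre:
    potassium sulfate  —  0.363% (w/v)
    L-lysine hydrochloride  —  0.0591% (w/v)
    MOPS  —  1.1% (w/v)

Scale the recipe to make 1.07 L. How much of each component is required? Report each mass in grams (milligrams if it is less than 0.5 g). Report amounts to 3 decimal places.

potassium sulfate 3.884 g; L-lysine hydrochloride 0.632 g; MOPS 11.770 g

Scale factor relative to 1 L: 1.07.
potassium sulfate: 0.363% w/v = 3.63 g/L → 3.63 × 1.07 L = 3.884 g
L-lysine hydrochloride: 0.0591 g per 100 mL × 1070 mL ÷ 100 = 0.632 g
MOPS: 1.1 g per 100 mL × 1070 mL ÷ 100 = 11.770 g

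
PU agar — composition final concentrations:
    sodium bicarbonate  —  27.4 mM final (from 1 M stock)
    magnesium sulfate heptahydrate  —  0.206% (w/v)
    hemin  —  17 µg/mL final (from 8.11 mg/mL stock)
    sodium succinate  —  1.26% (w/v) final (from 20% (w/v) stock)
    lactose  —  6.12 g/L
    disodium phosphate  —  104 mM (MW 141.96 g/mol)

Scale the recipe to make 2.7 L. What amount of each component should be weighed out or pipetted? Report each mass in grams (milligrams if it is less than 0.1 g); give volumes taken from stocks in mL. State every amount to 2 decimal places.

sodium bicarbonate 73.98 mL; magnesium sulfate heptahydrate 5.56 g; hemin 5.66 mL; sodium succinate 170.10 mL; lactose 16.52 g; disodium phosphate 39.86 g

Scale factor relative to 1 L: 2.7.
sodium bicarbonate: C1V1 = C2V2 → 27.4 mM × 2700 mL ÷ 1000 mM = 73.98 mL
magnesium sulfate heptahydrate: 0.206 g per 100 mL × 2700 mL ÷ 100 = 5.56 g
hemin: C1V1 = C2V2 → 17 µg/mL × 2700 mL ÷ 8110 µg/mL = 5.66 mL
sodium succinate: V = C2·V2/C1 = 1.26% ÷ 20% × 2700 mL = 170.10 mL
lactose: 6.12 g/L × 2.7 L = 16.52 g
disodium phosphate: 104 mmol/L × 141.96 g/mol × 2.7 L ÷ 1000 = 39.86 g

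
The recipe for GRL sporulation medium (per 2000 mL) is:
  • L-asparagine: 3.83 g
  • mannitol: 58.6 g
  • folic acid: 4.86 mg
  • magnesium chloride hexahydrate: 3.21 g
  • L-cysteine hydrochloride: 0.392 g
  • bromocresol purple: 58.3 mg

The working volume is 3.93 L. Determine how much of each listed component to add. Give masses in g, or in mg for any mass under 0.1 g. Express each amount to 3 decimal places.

L-asparagine 7.526 g; mannitol 115.149 g; folic acid 9.550 mg; magnesium chloride hexahydrate 6.308 g; L-cysteine hydrochloride 0.770 g; bromocresol purple 0.115 g

Ratio of target to recipe volume: 3930 / 2000 = 1.965.
L-asparagine: 3.83 g × (3930 mL / 2000 mL) = 7.526 g
mannitol: 58.6 g × (3930 mL / 2000 mL) = 115.149 g
folic acid: 4.86 mg × (3930 mL / 2000 mL) = 9.550 mg
magnesium chloride hexahydrate: 3.21 g × (3930 mL / 2000 mL) = 6.308 g
L-cysteine hydrochloride: 0.392 g × (3930 mL / 2000 mL) = 0.770 g
bromocresol purple: 58.3 mg × (3930 mL / 2000 mL) = 114.559 mg = 0.115 g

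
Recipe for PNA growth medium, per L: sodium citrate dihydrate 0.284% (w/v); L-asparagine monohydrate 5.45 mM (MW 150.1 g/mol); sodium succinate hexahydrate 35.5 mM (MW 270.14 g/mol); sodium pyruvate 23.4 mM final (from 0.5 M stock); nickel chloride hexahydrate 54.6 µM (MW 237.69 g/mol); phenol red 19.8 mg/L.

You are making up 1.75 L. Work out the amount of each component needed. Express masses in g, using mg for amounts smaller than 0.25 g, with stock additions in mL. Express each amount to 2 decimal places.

sodium citrate dihydrate 4.97 g; L-asparagine monohydrate 1.43 g; sodium succinate hexahydrate 16.78 g; sodium pyruvate 81.90 mL; nickel chloride hexahydrate 22.71 mg; phenol red 34.65 mg

Scale factor relative to 1 L: 1.75.
sodium citrate dihydrate: 0.284 g per 100 mL × 1750 mL ÷ 100 = 4.97 g
L-asparagine monohydrate: 5.45 mmol/L × 150.1 g/mol × 1.75 L ÷ 1000 = 1.43 g
sodium succinate hexahydrate: 35.5 mmol/L × 270.14 g/mol × 1.75 L ÷ 1000 = 16.78 g
sodium pyruvate: C1V1 = C2V2 → 23.4 mM × 1750 mL ÷ 500 mM = 81.90 mL
nickel chloride hexahydrate: 54.6 µmol/L × 237.69 g/mol × 1.75 L ÷ 1000 = 22.71 mg
phenol red: 19.8 mg/L × 1.75 L = 34.65 mg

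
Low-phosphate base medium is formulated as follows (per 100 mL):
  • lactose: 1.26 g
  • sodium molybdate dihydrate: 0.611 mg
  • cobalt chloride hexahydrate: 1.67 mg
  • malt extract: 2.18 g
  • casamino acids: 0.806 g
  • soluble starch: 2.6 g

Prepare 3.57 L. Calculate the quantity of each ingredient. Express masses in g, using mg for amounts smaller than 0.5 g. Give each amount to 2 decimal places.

Scale factor = 3570 mL / 100 mL = 35.7.
lactose: 1.26 g × (3570 mL / 100 mL) = 44.98 g
sodium molybdate dihydrate: 0.611 mg × (3570 mL / 100 mL) = 21.81 mg
cobalt chloride hexahydrate: 1.67 mg × (3570 mL / 100 mL) = 59.62 mg
malt extract: 2.18 g × (3570 mL / 100 mL) = 77.83 g
casamino acids: 0.806 g × (3570 mL / 100 mL) = 28.77 g
soluble starch: 2.6 g × (3570 mL / 100 mL) = 92.82 g

lactose 44.98 g; sodium molybdate dihydrate 21.81 mg; cobalt chloride hexahydrate 59.62 mg; malt extract 77.83 g; casamino acids 28.77 g; soluble starch 92.82 g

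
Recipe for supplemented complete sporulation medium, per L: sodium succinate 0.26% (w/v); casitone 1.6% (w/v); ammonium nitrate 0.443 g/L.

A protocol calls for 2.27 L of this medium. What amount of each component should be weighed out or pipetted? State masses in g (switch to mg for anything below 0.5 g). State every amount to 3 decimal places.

sodium succinate 5.902 g; casitone 36.320 g; ammonium nitrate 1.006 g

Working volume: 2.27 L.
sodium succinate: 0.26 g per 100 mL × 2270 mL ÷ 100 = 5.902 g
casitone: 1.6 g per 100 mL × 2270 mL ÷ 100 = 36.320 g
ammonium nitrate: 0.443 g/L × 2.27 L = 1.006 g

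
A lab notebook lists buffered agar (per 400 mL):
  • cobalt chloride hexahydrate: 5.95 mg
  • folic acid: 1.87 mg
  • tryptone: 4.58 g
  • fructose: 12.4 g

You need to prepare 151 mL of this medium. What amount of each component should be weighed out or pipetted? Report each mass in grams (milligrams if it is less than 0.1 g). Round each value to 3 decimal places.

Scale factor = 151 mL / 400 mL = 0.3775.
cobalt chloride hexahydrate: 5.95 mg × (151 mL / 400 mL) = 2.246 mg
folic acid: 1.87 mg × (151 mL / 400 mL) = 0.706 mg
tryptone: 4.58 g × (151 mL / 400 mL) = 1.729 g
fructose: 12.4 g × (151 mL / 400 mL) = 4.681 g

cobalt chloride hexahydrate 2.246 mg; folic acid 0.706 mg; tryptone 1.729 g; fructose 4.681 g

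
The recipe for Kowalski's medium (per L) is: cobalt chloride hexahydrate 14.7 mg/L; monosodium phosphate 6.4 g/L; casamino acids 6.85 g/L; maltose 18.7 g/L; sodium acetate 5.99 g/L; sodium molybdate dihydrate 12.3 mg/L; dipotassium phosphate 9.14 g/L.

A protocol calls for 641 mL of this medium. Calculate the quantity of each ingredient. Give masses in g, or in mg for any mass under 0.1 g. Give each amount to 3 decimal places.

Scale factor relative to 1 L: 0.641.
cobalt chloride hexahydrate: 14.7 mg/L × 0.641 L = 9.423 mg
monosodium phosphate: 6.4 g/L × 0.641 L = 4.102 g
casamino acids: 6.85 g/L × 0.641 L = 4.391 g
maltose: 18.7 g/L × 0.641 L = 11.987 g
sodium acetate: 5.99 g/L × 0.641 L = 3.840 g
sodium molybdate dihydrate: 12.3 mg/L × 0.641 L = 7.884 mg
dipotassium phosphate: 9.14 g/L × 0.641 L = 5.859 g

cobalt chloride hexahydrate 9.423 mg; monosodium phosphate 4.102 g; casamino acids 4.391 g; maltose 11.987 g; sodium acetate 3.840 g; sodium molybdate dihydrate 7.884 mg; dipotassium phosphate 5.859 g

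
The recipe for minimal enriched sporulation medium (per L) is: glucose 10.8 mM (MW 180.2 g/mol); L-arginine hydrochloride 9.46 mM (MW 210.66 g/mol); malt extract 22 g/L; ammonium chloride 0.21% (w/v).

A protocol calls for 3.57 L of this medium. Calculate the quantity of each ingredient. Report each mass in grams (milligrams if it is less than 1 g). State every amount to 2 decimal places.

Scale factor relative to 1 L: 3.57.
glucose: 10.8 mmol/L × 180.2 g/mol × 3.57 L ÷ 1000 = 6.95 g
L-arginine hydrochloride: 9.46 mmol/L × 210.66 g/mol × 3.57 L ÷ 1000 = 7.11 g
malt extract: 22 g/L × 3.57 L = 78.54 g
ammonium chloride: 0.21% w/v = 2.1 g/L → 2.1 × 3.57 L = 7.50 g

glucose 6.95 g; L-arginine hydrochloride 7.11 g; malt extract 78.54 g; ammonium chloride 7.50 g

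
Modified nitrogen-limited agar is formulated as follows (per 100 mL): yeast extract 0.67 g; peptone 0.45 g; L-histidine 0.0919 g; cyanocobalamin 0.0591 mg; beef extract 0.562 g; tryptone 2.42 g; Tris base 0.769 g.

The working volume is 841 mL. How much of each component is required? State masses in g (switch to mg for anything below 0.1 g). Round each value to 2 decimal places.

Scale factor = 841 mL / 100 mL = 8.41.
yeast extract: 0.67 g × (841 mL / 100 mL) = 5.63 g
peptone: 0.45 g × (841 mL / 100 mL) = 3.78 g
L-histidine: 0.0919 g × (841 mL / 100 mL) = 0.77 g
cyanocobalamin: 0.0591 mg × (841 mL / 100 mL) = 0.50 mg
beef extract: 0.562 g × (841 mL / 100 mL) = 4.73 g
tryptone: 2.42 g × (841 mL / 100 mL) = 20.35 g
Tris base: 0.769 g × (841 mL / 100 mL) = 6.47 g

yeast extract 5.63 g; peptone 3.78 g; L-histidine 0.77 g; cyanocobalamin 0.50 mg; beef extract 4.73 g; tryptone 20.35 g; Tris base 6.47 g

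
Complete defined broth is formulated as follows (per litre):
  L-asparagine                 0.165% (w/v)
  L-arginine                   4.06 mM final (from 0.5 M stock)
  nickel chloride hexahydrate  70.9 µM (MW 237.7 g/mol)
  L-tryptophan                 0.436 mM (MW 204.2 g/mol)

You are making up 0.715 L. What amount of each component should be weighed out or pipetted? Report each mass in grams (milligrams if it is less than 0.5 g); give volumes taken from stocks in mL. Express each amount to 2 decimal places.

L-asparagine 1.18 g; L-arginine 5.81 mL; nickel chloride hexahydrate 12.05 mg; L-tryptophan 63.66 mg

Working volume: 0.715 L.
L-asparagine: 0.165% w/v = 1.65 g/L → 1.65 × 0.715 L = 1.18 g
L-arginine: dilute stock: 4.06 mM × 715 mL ÷ 500 mM = 5.81 mL
nickel chloride hexahydrate: 70.9 µmol/L × 237.7 g/mol × 0.715 L ÷ 1000 = 12.05 mg
L-tryptophan: 0.436 mmol/L × 204.2 mg/mmol × 0.715 L = 63.66 mg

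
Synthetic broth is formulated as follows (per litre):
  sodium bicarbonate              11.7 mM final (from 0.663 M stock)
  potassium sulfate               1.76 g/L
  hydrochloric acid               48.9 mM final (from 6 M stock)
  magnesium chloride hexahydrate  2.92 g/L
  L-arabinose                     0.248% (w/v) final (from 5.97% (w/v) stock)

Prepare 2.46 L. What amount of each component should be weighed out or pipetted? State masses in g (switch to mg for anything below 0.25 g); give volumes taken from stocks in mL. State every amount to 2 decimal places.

Working volume: 2.46 L.
sodium bicarbonate: C1V1 = C2V2 → 11.7 mM × 2460 mL ÷ 663 mM = 43.41 mL
potassium sulfate: 1.76 g/L × 2.46 L = 4.33 g
hydrochloric acid: dilute stock: 48.9 mM × 2460 mL ÷ 6000 mM = 20.05 mL
magnesium chloride hexahydrate: 2.92 g/L × 2.46 L = 7.18 g
L-arabinose: C1V1 = C2V2 → 0.248% ÷ 5.97% × 2460 mL = 102.19 mL

sodium bicarbonate 43.41 mL; potassium sulfate 4.33 g; hydrochloric acid 20.05 mL; magnesium chloride hexahydrate 7.18 g; L-arabinose 102.19 mL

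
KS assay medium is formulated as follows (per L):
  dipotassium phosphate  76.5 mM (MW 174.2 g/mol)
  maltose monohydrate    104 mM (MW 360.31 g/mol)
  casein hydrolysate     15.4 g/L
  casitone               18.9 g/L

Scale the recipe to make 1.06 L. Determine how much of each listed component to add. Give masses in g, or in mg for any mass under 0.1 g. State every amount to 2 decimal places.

Working volume: 1.06 L.
dipotassium phosphate: 76.5 mmol/L × 174.2 g/mol × 1.06 L ÷ 1000 = 14.13 g
maltose monohydrate: 104 mmol/L × 360.31 g/mol × 1.06 L ÷ 1000 = 39.72 g
casein hydrolysate: 15.4 g/L × 1.06 L = 16.32 g
casitone: 18.9 g/L × 1.06 L = 20.03 g

dipotassium phosphate 14.13 g; maltose monohydrate 39.72 g; casein hydrolysate 16.32 g; casitone 20.03 g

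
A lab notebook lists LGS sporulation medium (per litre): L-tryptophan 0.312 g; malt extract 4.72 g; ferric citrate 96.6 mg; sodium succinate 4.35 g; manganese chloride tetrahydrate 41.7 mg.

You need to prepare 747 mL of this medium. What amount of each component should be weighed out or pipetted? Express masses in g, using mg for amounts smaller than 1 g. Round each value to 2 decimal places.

L-tryptophan 233.06 mg; malt extract 3.53 g; ferric citrate 72.16 mg; sodium succinate 3.25 g; manganese chloride tetrahydrate 31.15 mg

Scale factor = 747 mL / 1000 mL = 0.747.
L-tryptophan: 0.312 g × (747 mL / 1000 mL) = 0.233064 g = 233.06 mg
malt extract: 4.72 g × (747 mL / 1000 mL) = 3.53 g
ferric citrate: 96.6 mg × (747 mL / 1000 mL) = 72.16 mg
sodium succinate: 4.35 g × (747 mL / 1000 mL) = 3.25 g
manganese chloride tetrahydrate: 41.7 mg × (747 mL / 1000 mL) = 31.15 mg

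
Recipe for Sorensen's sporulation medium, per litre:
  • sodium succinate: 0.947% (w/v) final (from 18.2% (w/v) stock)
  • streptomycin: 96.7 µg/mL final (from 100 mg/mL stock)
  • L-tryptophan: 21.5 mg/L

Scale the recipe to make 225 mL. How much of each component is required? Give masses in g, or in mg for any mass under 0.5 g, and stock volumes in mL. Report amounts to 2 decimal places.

sodium succinate 11.71 mL; streptomycin 0.22 mL; L-tryptophan 4.84 mg

Target volume = 225 mL = 0.225 L.
sodium succinate: dilute stock: 0.947% ÷ 18.2% × 225 mL = 11.71 mL
streptomycin: dilute stock: 96.7 µg/mL × 225 mL ÷ 100000 µg/mL = 0.22 mL
L-tryptophan: 21.5 mg/L × 0.225 L = 4.84 mg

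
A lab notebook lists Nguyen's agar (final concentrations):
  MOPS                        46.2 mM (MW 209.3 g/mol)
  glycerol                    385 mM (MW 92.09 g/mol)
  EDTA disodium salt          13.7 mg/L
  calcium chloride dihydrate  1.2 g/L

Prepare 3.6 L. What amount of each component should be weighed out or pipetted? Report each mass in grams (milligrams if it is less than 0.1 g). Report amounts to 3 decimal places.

Scale factor relative to 1 L: 3.6.
MOPS: 46.2 mmol/L × 209.3 g/mol × 3.6 L ÷ 1000 = 34.811 g
glycerol: 385 mmol/L × 92.09 g/mol × 3.6 L ÷ 1000 = 127.637 g
EDTA disodium salt: 13.7 mg/L × 3.6 L = 49.320 mg
calcium chloride dihydrate: 1.2 g/L × 3.6 L = 4.320 g

MOPS 34.811 g; glycerol 127.637 g; EDTA disodium salt 49.320 mg; calcium chloride dihydrate 4.320 g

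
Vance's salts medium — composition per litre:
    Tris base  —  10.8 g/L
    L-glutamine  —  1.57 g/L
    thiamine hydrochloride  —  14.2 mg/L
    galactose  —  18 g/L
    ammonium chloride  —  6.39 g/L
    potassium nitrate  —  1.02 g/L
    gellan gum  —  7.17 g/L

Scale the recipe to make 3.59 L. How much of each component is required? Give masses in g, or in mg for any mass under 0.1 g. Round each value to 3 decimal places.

Tris base 38.772 g; L-glutamine 5.636 g; thiamine hydrochloride 50.978 mg; galactose 64.620 g; ammonium chloride 22.940 g; potassium nitrate 3.662 g; gellan gum 25.740 g

Scale factor relative to 1 L: 3.59.
Tris base: 10.8 g/L × 3.59 L = 38.772 g
L-glutamine: 1.57 g/L × 3.59 L = 5.636 g
thiamine hydrochloride: 14.2 mg/L × 3.59 L = 50.978 mg
galactose: 18 g/L × 3.59 L = 64.620 g
ammonium chloride: 6.39 g/L × 3.59 L = 22.940 g
potassium nitrate: 1.02 g/L × 3.59 L = 3.662 g
gellan gum: 7.17 g/L × 3.59 L = 25.740 g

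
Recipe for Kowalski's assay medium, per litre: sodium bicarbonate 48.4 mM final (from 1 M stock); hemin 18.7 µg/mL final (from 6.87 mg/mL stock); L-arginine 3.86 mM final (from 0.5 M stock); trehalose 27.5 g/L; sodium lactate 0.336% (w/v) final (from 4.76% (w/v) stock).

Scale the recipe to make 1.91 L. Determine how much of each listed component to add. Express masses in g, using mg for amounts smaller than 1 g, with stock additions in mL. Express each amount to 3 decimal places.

sodium bicarbonate 92.444 mL; hemin 5.199 mL; L-arginine 14.745 mL; trehalose 52.525 g; sodium lactate 134.824 mL

Scale factor relative to 1 L: 1.91.
sodium bicarbonate: V = C2·V2/C1 = 48.4 mM × 1910 mL ÷ 1000 mM = 92.444 mL
hemin: C1V1 = C2V2 → 18.7 µg/mL × 1910 mL ÷ 6870 µg/mL = 5.199 mL
L-arginine: V = C2·V2/C1 = 3.86 mM × 1910 mL ÷ 500 mM = 14.745 mL
trehalose: 27.5 g/L × 1.91 L = 52.525 g
sodium lactate: V = C2·V2/C1 = 0.336% ÷ 4.76% × 1910 mL = 134.824 mL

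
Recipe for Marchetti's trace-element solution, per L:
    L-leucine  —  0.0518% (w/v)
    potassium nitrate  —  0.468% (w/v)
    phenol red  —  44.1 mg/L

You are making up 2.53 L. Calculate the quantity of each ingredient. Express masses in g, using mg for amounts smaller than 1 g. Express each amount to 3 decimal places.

Working volume: 2.53 L.
L-leucine: 0.0518% w/v = 0.518 g/L → 0.518 × 2.53 L = 1.311 g
potassium nitrate: 0.468% w/v = 4.68 g/L → 4.68 × 2.53 L = 11.840 g
phenol red: 44.1 mg/L × 2.53 L = 111.573 mg

L-leucine 1.311 g; potassium nitrate 11.840 g; phenol red 111.573 mg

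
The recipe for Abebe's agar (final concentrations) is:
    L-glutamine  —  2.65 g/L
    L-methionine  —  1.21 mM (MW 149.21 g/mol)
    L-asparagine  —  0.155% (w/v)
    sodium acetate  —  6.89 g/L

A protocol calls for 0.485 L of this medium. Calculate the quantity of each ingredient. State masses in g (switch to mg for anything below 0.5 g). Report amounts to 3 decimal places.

L-glutamine 1.285 g; L-methionine 87.564 mg; L-asparagine 0.752 g; sodium acetate 3.342 g

Working volume: 0.485 L.
L-glutamine: 2.65 g/L × 0.485 L = 1.285 g
L-methionine: 1.21 mmol/L × 149.21 mg/mmol × 0.485 L = 87.564 mg
L-asparagine: 0.155 g per 100 mL × 485 mL ÷ 100 = 0.752 g
sodium acetate: 6.89 g/L × 0.485 L = 3.342 g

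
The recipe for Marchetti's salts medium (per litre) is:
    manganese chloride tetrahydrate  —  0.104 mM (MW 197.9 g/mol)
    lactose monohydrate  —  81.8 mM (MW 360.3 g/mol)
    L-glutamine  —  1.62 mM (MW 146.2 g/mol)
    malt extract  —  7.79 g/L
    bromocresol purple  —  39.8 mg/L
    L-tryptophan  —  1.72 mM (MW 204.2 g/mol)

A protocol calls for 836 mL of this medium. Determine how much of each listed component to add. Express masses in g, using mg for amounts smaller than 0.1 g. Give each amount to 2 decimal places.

Working volume: 836 mL = 0.836 L.
manganese chloride tetrahydrate: 0.104 mmol/L × 197.9 mg/mmol × 0.836 L = 17.21 mg
lactose monohydrate: 81.8 mmol/L × 360.3 g/mol × 0.836 L ÷ 1000 = 24.64 g
L-glutamine: 1.62 mmol/L × 146.2 g/mol × 0.836 L ÷ 1000 = 0.20 g
malt extract: 7.79 g/L × 0.836 L = 6.51 g
bromocresol purple: 39.8 mg/L × 0.836 L = 33.27 mg
L-tryptophan: 1.72 mmol/L × 204.2 g/mol × 0.836 L ÷ 1000 = 0.29 g

manganese chloride tetrahydrate 17.21 mg; lactose monohydrate 24.64 g; L-glutamine 0.20 g; malt extract 6.51 g; bromocresol purple 33.27 mg; L-tryptophan 0.29 g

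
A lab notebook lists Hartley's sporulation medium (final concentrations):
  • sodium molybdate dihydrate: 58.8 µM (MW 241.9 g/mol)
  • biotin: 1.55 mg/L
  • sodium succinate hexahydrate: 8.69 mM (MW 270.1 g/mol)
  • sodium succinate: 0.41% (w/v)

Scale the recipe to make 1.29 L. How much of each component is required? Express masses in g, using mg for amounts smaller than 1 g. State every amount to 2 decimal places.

Scale factor relative to 1 L: 1.29.
sodium molybdate dihydrate: 58.8 µmol/L × 241.9 g/mol × 1.29 L ÷ 1000 = 18.35 mg
biotin: 1.55 mg/L × 1.29 L = 2.00 mg
sodium succinate hexahydrate: 8.69 mmol/L × 270.1 g/mol × 1.29 L ÷ 1000 = 3.03 g
sodium succinate: 0.41% w/v = 4.1 g/L → 4.1 × 1.29 L = 5.29 g

sodium molybdate dihydrate 18.35 mg; biotin 2.00 mg; sodium succinate hexahydrate 3.03 g; sodium succinate 5.29 g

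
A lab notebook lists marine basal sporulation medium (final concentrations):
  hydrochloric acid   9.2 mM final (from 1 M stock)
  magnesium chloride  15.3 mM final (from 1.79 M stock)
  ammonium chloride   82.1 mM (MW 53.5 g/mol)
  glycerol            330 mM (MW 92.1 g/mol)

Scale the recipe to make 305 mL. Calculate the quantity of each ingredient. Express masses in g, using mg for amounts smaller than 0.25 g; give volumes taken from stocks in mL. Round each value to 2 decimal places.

hydrochloric acid 2.81 mL; magnesium chloride 2.61 mL; ammonium chloride 1.34 g; glycerol 9.27 g

Scale factor relative to 1 L: 0.305.
hydrochloric acid: V = C2·V2/C1 = 9.2 mM × 305 mL ÷ 1000 mM = 2.81 mL
magnesium chloride: V = C2·V2/C1 = 15.3 mM × 305 mL ÷ 1790 mM = 2.61 mL
ammonium chloride: 82.1 mmol/L × 53.5 g/mol × 0.305 L ÷ 1000 = 1.34 g
glycerol: 330 mmol/L × 92.1 g/mol × 0.305 L ÷ 1000 = 9.27 g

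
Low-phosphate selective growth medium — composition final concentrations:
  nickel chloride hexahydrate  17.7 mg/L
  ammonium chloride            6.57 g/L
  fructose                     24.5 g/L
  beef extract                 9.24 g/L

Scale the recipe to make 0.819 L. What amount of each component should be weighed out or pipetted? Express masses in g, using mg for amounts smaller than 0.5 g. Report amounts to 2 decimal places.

nickel chloride hexahydrate 14.50 mg; ammonium chloride 5.38 g; fructose 20.07 g; beef extract 7.57 g

Scale factor relative to 1 L: 0.819.
nickel chloride hexahydrate: 17.7 mg/L × 0.819 L = 14.50 mg
ammonium chloride: 6.57 g/L × 0.819 L = 5.38 g
fructose: 24.5 g/L × 0.819 L = 20.07 g
beef extract: 9.24 g/L × 0.819 L = 7.57 g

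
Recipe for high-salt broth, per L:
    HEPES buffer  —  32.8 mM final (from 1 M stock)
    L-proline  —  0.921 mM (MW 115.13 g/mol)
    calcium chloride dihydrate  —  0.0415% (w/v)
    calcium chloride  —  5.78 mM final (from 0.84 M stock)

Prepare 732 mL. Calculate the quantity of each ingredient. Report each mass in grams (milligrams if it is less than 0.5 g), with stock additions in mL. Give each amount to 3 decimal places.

Working volume: 732 mL = 0.732 L.
HEPES buffer: C1V1 = C2V2 → 32.8 mM × 732 mL ÷ 1000 mM = 24.010 mL
L-proline: 0.921 mmol/L × 115.13 mg/mmol × 0.732 L = 77.617 mg
calcium chloride dihydrate: 0.0415 g per 100 mL × 732 mL ÷ 100 = 0.30378 g = 303.780 mg
calcium chloride: dilute stock: 5.78 mM × 732 mL ÷ 840 mM = 5.037 mL

HEPES buffer 24.010 mL; L-proline 77.617 mg; calcium chloride dihydrate 303.780 mg; calcium chloride 5.037 mL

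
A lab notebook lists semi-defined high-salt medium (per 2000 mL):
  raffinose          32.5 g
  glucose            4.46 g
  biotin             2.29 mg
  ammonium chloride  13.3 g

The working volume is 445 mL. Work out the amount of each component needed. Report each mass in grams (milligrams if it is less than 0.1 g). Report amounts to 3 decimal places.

raffinose 7.231 g; glucose 0.992 g; biotin 0.510 mg; ammonium chloride 2.959 g

Ratio of target to recipe volume: 445 / 2000 = 0.2225.
raffinose: 32.5 g × (445 mL / 2000 mL) = 7.231 g
glucose: 4.46 g × (445 mL / 2000 mL) = 0.992 g
biotin: 2.29 mg × (445 mL / 2000 mL) = 0.510 mg
ammonium chloride: 13.3 g × (445 mL / 2000 mL) = 2.959 g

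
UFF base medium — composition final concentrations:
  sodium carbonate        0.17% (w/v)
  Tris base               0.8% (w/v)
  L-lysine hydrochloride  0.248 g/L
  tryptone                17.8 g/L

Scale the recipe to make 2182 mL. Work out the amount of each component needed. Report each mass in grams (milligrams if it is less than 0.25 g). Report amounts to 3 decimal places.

Scale factor relative to 1 L: 2.182.
sodium carbonate: 0.17 g per 100 mL × 2182 mL ÷ 100 = 3.709 g
Tris base: 0.8% w/v = 8 g/L → 8 × 2.182 L = 17.456 g
L-lysine hydrochloride: 0.248 g/L × 2.182 L = 0.541 g
tryptone: 17.8 g/L × 2.182 L = 38.840 g

sodium carbonate 3.709 g; Tris base 17.456 g; L-lysine hydrochloride 0.541 g; tryptone 38.840 g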